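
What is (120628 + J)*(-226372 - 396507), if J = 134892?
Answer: -159158042080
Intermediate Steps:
(120628 + J)*(-226372 - 396507) = (120628 + 134892)*(-226372 - 396507) = 255520*(-622879) = -159158042080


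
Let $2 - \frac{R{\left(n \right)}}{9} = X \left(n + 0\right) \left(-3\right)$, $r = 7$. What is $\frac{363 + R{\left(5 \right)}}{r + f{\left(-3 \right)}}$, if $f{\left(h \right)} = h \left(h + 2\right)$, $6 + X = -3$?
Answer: $- \frac{417}{5} \approx -83.4$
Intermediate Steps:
$X = -9$ ($X = -6 - 3 = -9$)
$R{\left(n \right)} = 18 - 243 n$ ($R{\left(n \right)} = 18 - 9 - 9 \left(n + 0\right) \left(-3\right) = 18 - 9 - 9 n \left(-3\right) = 18 - 9 \cdot 27 n = 18 - 243 n$)
$f{\left(h \right)} = h \left(2 + h\right)$
$\frac{363 + R{\left(5 \right)}}{r + f{\left(-3 \right)}} = \frac{363 + \left(18 - 1215\right)}{7 - 3 \left(2 - 3\right)} = \frac{363 + \left(18 - 1215\right)}{7 - -3} = \frac{363 - 1197}{7 + 3} = - \frac{834}{10} = \left(-834\right) \frac{1}{10} = - \frac{417}{5}$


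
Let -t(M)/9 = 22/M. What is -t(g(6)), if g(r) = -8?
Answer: -99/4 ≈ -24.750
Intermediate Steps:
t(M) = -198/M
-t(g(6)) = -(-198)/(-8) = -(-198)*(-1)/8 = -1*99/4 = -99/4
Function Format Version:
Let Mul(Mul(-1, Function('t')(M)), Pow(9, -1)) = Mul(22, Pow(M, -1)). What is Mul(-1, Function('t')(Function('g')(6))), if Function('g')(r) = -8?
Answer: Rational(-99, 4) ≈ -24.750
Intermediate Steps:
Function('t')(M) = Mul(-198, Pow(M, -1)) (Function('t')(M) = Mul(-9, Mul(22, Pow(M, -1))) = Mul(-198, Pow(M, -1)))
Mul(-1, Function('t')(Function('g')(6))) = Mul(-1, Mul(-198, Pow(-8, -1))) = Mul(-1, Mul(-198, Rational(-1, 8))) = Mul(-1, Rational(99, 4)) = Rational(-99, 4)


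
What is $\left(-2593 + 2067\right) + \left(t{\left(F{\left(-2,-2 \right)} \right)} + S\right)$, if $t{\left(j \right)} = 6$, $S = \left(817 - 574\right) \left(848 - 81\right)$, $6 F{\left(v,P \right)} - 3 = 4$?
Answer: $185861$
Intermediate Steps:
$F{\left(v,P \right)} = \frac{7}{6}$ ($F{\left(v,P \right)} = \frac{1}{2} + \frac{1}{6} \cdot 4 = \frac{1}{2} + \frac{2}{3} = \frac{7}{6}$)
$S = 186381$ ($S = 243 \cdot 767 = 186381$)
$\left(-2593 + 2067\right) + \left(t{\left(F{\left(-2,-2 \right)} \right)} + S\right) = \left(-2593 + 2067\right) + \left(6 + 186381\right) = -526 + 186387 = 185861$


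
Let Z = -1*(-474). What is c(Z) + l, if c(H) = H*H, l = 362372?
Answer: 587048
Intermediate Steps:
Z = 474
c(H) = H**2
c(Z) + l = 474**2 + 362372 = 224676 + 362372 = 587048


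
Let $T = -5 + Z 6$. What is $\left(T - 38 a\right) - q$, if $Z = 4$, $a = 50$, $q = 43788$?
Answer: $-45669$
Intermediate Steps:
$T = 19$ ($T = -5 + 4 \cdot 6 = -5 + 24 = 19$)
$\left(T - 38 a\right) - q = \left(19 - 1900\right) - 43788 = -1881 - 43788 = -45669$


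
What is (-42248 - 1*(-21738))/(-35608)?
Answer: 10255/17804 ≈ 0.57599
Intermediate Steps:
(-42248 - 1*(-21738))/(-35608) = (-42248 + 21738)*(-1/35608) = -20510*(-1/35608) = 10255/17804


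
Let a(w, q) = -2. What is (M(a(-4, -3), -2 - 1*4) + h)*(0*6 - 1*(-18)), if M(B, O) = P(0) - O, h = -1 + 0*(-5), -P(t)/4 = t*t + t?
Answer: 90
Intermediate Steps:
P(t) = -4*t - 4*t² (P(t) = -4*(t*t + t) = -4*(t² + t) = -4*(t + t²) = -4*t - 4*t²)
h = -1 (h = -1 + 0 = -1)
M(B, O) = -O (M(B, O) = -4*0*(1 + 0) - O = -4*0*1 - O = 0 - O = -O)
(M(a(-4, -3), -2 - 1*4) + h)*(0*6 - 1*(-18)) = (-(-2 - 1*4) - 1)*(0*6 - 1*(-18)) = (-(-2 - 4) - 1)*(0 + 18) = (-1*(-6) - 1)*18 = (6 - 1)*18 = 5*18 = 90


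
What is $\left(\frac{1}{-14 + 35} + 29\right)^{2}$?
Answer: $\frac{372100}{441} \approx 843.76$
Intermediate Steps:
$\left(\frac{1}{-14 + 35} + 29\right)^{2} = \left(\frac{1}{21} + 29\right)^{2} = \left(\frac{610}{21}\right)^{2} = \frac{372100}{441}$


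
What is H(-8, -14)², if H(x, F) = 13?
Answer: 169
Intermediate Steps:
H(-8, -14)² = 13² = 169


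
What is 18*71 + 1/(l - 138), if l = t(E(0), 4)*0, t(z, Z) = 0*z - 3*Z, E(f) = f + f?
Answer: 176363/138 ≈ 1278.0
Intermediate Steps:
E(f) = 2*f
t(z, Z) = -3*Z (t(z, Z) = 0 - 3*Z = -3*Z)
l = 0 (l = -3*4*0 = -12*0 = 0)
18*71 + 1/(l - 138) = 18*71 + 1/(0 - 138) = 1278 + 1/(-138) = 1278 - 1/138 = 176363/138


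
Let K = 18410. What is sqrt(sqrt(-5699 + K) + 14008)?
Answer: sqrt(14008 + sqrt(12711)) ≈ 118.83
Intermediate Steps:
sqrt(sqrt(-5699 + K) + 14008) = sqrt(sqrt(-5699 + 18410) + 14008) = sqrt(sqrt(12711) + 14008) = sqrt(14008 + sqrt(12711))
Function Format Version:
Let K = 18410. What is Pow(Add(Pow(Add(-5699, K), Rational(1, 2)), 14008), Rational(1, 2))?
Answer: Pow(Add(14008, Pow(12711, Rational(1, 2))), Rational(1, 2)) ≈ 118.83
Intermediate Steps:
Pow(Add(Pow(Add(-5699, K), Rational(1, 2)), 14008), Rational(1, 2)) = Pow(Add(Pow(Add(-5699, 18410), Rational(1, 2)), 14008), Rational(1, 2)) = Pow(Add(Pow(12711, Rational(1, 2)), 14008), Rational(1, 2)) = Pow(Add(14008, Pow(12711, Rational(1, 2))), Rational(1, 2))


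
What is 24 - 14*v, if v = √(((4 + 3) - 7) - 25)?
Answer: 24 - 70*I ≈ 24.0 - 70.0*I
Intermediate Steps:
v = 5*I (v = √((7 - 7) - 25) = √(0 - 25) = √(-25) = 5*I ≈ 5.0*I)
24 - 14*v = 24 - 70*I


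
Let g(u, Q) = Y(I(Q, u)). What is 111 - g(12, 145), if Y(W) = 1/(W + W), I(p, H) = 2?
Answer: 443/4 ≈ 110.75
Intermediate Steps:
Y(W) = 1/(2*W)
g(u, Q) = 1/4 (g(u, Q) = (1/2)/2 = (1/2)*(1/2) = 1/4)
111 - g(12, 145) = 111 - 1*1/4 = 111 - 1/4 = 443/4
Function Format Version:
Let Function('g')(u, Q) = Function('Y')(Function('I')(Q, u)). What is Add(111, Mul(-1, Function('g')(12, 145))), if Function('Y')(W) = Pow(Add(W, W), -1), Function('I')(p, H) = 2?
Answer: Rational(443, 4) ≈ 110.75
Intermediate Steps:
Function('Y')(W) = Mul(Rational(1, 2), Pow(W, -1)) (Function('Y')(W) = Pow(Mul(2, W), -1) = Mul(Rational(1, 2), Pow(W, -1)))
Function('g')(u, Q) = Rational(1, 4) (Function('g')(u, Q) = Mul(Rational(1, 2), Pow(2, -1)) = Mul(Rational(1, 2), Rational(1, 2)) = Rational(1, 4))
Add(111, Mul(-1, Function('g')(12, 145))) = Add(111, Mul(-1, Rational(1, 4))) = Add(111, Rational(-1, 4)) = Rational(443, 4)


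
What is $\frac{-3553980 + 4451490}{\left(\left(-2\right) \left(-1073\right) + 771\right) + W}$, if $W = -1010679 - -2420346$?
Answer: $\frac{448755}{706292} \approx 0.63537$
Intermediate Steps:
$W = 1409667$ ($W = -1010679 + 2420346 = 1409667$)
$\frac{-3553980 + 4451490}{\left(\left(-2\right) \left(-1073\right) + 771\right) + W} = \frac{-3553980 + 4451490}{\left(\left(-2\right) \left(-1073\right) + 771\right) + 1409667} = \frac{897510}{\left(2146 + 771\right) + 1409667} = \frac{897510}{2917 + 1409667} = \frac{897510}{1412584} = 897510 \cdot \frac{1}{1412584} = \frac{448755}{706292}$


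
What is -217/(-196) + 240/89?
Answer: 9479/2492 ≈ 3.8038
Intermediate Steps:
-217/(-196) + 240/89 = -217*(-1/196) + 240*(1/89) = 31/28 + 240/89 = 9479/2492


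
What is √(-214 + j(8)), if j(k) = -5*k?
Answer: I*√254 ≈ 15.937*I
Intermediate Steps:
√(-214 + j(8)) = √(-214 - 5*8) = √(-214 - 40) = √(-254) = I*√254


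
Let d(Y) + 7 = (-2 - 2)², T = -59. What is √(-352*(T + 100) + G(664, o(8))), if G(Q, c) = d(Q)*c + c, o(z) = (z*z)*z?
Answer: 4*I*√582 ≈ 96.499*I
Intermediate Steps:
o(z) = z³ (o(z) = z²*z = z³)
d(Y) = 9 (d(Y) = -7 + (-2 - 2)² = -7 + (-4)² = -7 + 16 = 9)
G(Q, c) = 10*c (G(Q, c) = 9*c + c = 10*c)
√(-352*(T + 100) + G(664, o(8))) = √(-352*(-59 + 100) + 10*8³) = √(-352*41 + 10*512) = √(-14432 + 5120) = √(-9312) = 4*I*√582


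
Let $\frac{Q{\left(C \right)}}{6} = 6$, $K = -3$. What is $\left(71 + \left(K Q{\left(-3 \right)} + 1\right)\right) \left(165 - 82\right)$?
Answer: $-2988$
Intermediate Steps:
$Q{\left(C \right)} = 36$ ($Q{\left(C \right)} = 6 \cdot 6 = 36$)
$\left(71 + \left(K Q{\left(-3 \right)} + 1\right)\right) \left(165 - 82\right) = \left(71 + \left(\left(-3\right) 36 + 1\right)\right) \left(165 - 82\right) = \left(71 + \left(-108 + 1\right)\right) 83 = \left(71 - 107\right) 83 = \left(-36\right) 83 = -2988$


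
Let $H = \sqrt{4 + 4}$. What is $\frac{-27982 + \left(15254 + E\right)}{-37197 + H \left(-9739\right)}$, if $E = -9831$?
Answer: $\frac{839127123}{624831841} - \frac{439404202 \sqrt{2}}{624831841} \approx 0.34844$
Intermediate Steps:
$H = 2 \sqrt{2}$ ($H = \sqrt{8} = 2 \sqrt{2} \approx 2.8284$)
$\frac{-27982 + \left(15254 + E\right)}{-37197 + H \left(-9739\right)} = \frac{-27982 + \left(15254 - 9831\right)}{-37197 + 2 \sqrt{2} \left(-9739\right)} = \frac{-27982 + 5423}{-37197 - 19478 \sqrt{2}} = - \frac{22559}{-37197 - 19478 \sqrt{2}}$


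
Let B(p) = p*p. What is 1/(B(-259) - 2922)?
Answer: 1/64159 ≈ 1.5586e-5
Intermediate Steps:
B(p) = p²
1/(B(-259) - 2922) = 1/((-259)² - 2922) = 1/(67081 - 2922) = 1/64159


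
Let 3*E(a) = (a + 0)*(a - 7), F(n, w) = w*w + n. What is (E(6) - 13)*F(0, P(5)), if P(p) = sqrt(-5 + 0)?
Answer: 75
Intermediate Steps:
P(p) = I*sqrt(5) (P(p) = sqrt(-5) = I*sqrt(5))
F(n, w) = n + w**2 (F(n, w) = w**2 + n = n + w**2)
E(a) = a*(-7 + a)/3 (E(a) = ((a + 0)*(a - 7))/3 = (a*(-7 + a))/3 = a*(-7 + a)/3)
(E(6) - 13)*F(0, P(5)) = ((1/3)*6*(-7 + 6) - 13)*(0 + (I*sqrt(5))**2) = ((1/3)*6*(-1) - 13)*(0 - 5) = (-2 - 13)*(-5) = -15*(-5) = 75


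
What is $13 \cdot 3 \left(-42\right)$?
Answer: $-1638$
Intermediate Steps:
$13 \cdot 3 \left(-42\right) = 39 \left(-42\right) = -1638$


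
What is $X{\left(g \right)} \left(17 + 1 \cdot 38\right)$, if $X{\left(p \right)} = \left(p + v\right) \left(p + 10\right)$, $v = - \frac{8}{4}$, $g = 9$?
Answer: $7315$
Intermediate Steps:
$v = -2$ ($v = \left(-8\right) \frac{1}{4} = -2$)
$X{\left(p \right)} = \left(-2 + p\right) \left(10 + p\right)$ ($X{\left(p \right)} = \left(p - 2\right) \left(p + 10\right) = \left(-2 + p\right) \left(10 + p\right)$)
$X{\left(g \right)} \left(17 + 1 \cdot 38\right) = \left(-20 + 9^{2} + 8 \cdot 9\right) \left(17 + 1 \cdot 38\right) = \left(-20 + 81 + 72\right) \left(17 + 38\right) = 133 \cdot 55 = 7315$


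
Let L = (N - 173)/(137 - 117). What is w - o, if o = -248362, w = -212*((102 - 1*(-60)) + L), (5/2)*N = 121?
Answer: 5383469/25 ≈ 2.1534e+5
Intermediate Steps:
N = 242/5 (N = (2/5)*121 = 242/5 ≈ 48.400)
L = -623/100 (L = (242/5 - 173)/(137 - 117) = -623/5/20 = -623/5*1/20 = -623/100 ≈ -6.2300)
w = -825581/25 (w = -212*((102 - 1*(-60)) - 623/100) = -212*((102 + 60) - 623/100) = -212*(162 - 623/100) = -212*15577/100 = -825581/25 ≈ -33023.)
w - o = -825581/25 - 1*(-248362) = -825581/25 + 248362 = 5383469/25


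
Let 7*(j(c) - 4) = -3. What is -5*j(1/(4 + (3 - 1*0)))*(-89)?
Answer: 11125/7 ≈ 1589.3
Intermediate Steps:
j(c) = 25/7 (j(c) = 4 + (1/7)*(-3) = 4 - 3/7 = 25/7)
-5*j(1/(4 + (3 - 1*0)))*(-89) = -5*25/7*(-89) = -125/7*(-89) = 11125/7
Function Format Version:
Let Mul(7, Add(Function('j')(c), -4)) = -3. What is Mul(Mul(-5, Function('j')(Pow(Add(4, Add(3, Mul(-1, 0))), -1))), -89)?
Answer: Rational(11125, 7) ≈ 1589.3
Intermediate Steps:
Function('j')(c) = Rational(25, 7) (Function('j')(c) = Add(4, Mul(Rational(1, 7), -3)) = Add(4, Rational(-3, 7)) = Rational(25, 7))
Mul(Mul(-5, Function('j')(Pow(Add(4, Add(3, Mul(-1, 0))), -1))), -89) = Mul(Mul(-5, Rational(25, 7)), -89) = Mul(Rational(-125, 7), -89) = Rational(11125, 7)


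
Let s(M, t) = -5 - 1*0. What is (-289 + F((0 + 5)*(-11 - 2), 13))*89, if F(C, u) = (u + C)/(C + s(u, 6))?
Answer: -897921/35 ≈ -25655.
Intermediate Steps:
s(M, t) = -5 (s(M, t) = -5 + 0 = -5)
F(C, u) = (C + u)/(-5 + C) (F(C, u) = (u + C)/(C - 5) = (C + u)/(-5 + C))
(-289 + F((0 + 5)*(-11 - 2), 13))*89 = (-289 + ((0 + 5)*(-11 - 2) + 13)/(-5 + (0 + 5)*(-11 - 2)))*89 = (-289 + (5*(-13) + 13)/(-5 + 5*(-13)))*89 = (-289 + (-65 + 13)/(-5 - 65))*89 = (-289 - 52/(-70))*89 = (-289 - 1/70*(-52))*89 = (-289 + 26/35)*89 = -10089/35*89 = -897921/35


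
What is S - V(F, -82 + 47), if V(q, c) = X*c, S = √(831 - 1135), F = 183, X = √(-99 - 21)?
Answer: I*(4*√19 + 70*√30) ≈ 400.84*I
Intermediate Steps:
X = 2*I*√30 (X = √(-120) = 2*I*√30 ≈ 10.954*I)
S = 4*I*√19 (S = √(-304) = 4*I*√19 ≈ 17.436*I)
V(q, c) = 2*I*c*√30 (V(q, c) = (2*I*√30)*c = 2*I*c*√30)
S - V(F, -82 + 47) = 4*I*√19 - 2*I*(-82 + 47)*√30 = 4*I*√19 - 2*I*(-35)*√30 = 4*I*√19 - (-70)*I*√30 = 4*I*√19 + 70*I*√30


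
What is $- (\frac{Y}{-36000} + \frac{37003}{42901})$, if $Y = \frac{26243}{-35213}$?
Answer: $- \frac{2039506298041}{2364531516000} \approx -0.86254$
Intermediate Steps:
$Y = - \frac{1141}{1531}$ ($Y = 26243 \left(- \frac{1}{35213}\right) = - \frac{1141}{1531} \approx -0.74526$)
$- (\frac{Y}{-36000} + \frac{37003}{42901}) = - (- \frac{1141}{1531 \left(-36000\right)} + \frac{37003}{42901}) = - (\left(- \frac{1141}{1531}\right) \left(- \frac{1}{36000}\right) + 37003 \cdot \frac{1}{42901}) = - (\frac{1141}{55116000} + \frac{37003}{42901}) = \left(-1\right) \frac{2039506298041}{2364531516000} = - \frac{2039506298041}{2364531516000}$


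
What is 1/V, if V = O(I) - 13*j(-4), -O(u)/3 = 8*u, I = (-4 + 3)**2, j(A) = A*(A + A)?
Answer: -1/440 ≈ -0.0022727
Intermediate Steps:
j(A) = 2*A**2 (j(A) = A*(2*A) = 2*A**2)
I = 1 (I = (-1)**2 = 1)
O(u) = -24*u
V = -440 (V = -24*1 - 13*2*(-4)**2 = -24 - 13*2*16 = -24 - 13*32 = -24 - 1*416 = -24 - 416 = -440)
1/V = 1/(-440) = -1/440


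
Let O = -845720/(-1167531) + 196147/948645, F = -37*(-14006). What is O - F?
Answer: -191322458851185811/369190815165 ≈ -5.1822e+5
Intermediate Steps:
F = 518222
O = 343765250819/369190815165 (O = -845720*(-1/1167531) + 196147*(1/948645) = 845720/1167531 + 196147/948645 = 343765250819/369190815165 ≈ 0.93113)
O - F = 343765250819/369190815165 - 1*518222 = 343765250819/369190815165 - 518222 = -191322458851185811/369190815165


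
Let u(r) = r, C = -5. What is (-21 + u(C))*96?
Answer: -2496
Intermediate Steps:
(-21 + u(C))*96 = (-21 - 5)*96 = -26*96 = -2496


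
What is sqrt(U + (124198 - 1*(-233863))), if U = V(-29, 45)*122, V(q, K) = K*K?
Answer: sqrt(605111) ≈ 777.89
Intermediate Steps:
V(q, K) = K**2
U = 247050 (U = 45**2*122 = 2025*122 = 247050)
sqrt(U + (124198 - 1*(-233863))) = sqrt(247050 + (124198 - 1*(-233863))) = sqrt(247050 + (124198 + 233863)) = sqrt(247050 + 358061) = sqrt(605111)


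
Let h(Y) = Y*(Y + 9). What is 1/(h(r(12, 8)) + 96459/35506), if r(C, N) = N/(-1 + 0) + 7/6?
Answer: -639108/7726087 ≈ -0.082721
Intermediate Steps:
r(C, N) = 7/6 - N (r(C, N) = N/(-1) + 7*(1/6) = N*(-1) + 7/6 = -N + 7/6 = 7/6 - N)
h(Y) = Y*(9 + Y)
1/(h(r(12, 8)) + 96459/35506) = 1/((7/6 - 1*8)*(9 + (7/6 - 1*8)) + 96459/35506) = 1/((7/6 - 8)*(9 + (7/6 - 8)) + 96459*(1/35506)) = 1/(-41*(9 - 41/6)/6 + 96459/35506) = 1/(-41/6*13/6 + 96459/35506) = 1/(-533/36 + 96459/35506) = 1/(-7726087/639108) = -639108/7726087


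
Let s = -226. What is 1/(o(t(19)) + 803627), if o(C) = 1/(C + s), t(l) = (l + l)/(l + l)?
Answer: 225/180816074 ≈ 1.2444e-6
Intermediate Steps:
t(l) = 1 (t(l) = (2*l)/((2*l)) = (2*l)*(1/(2*l)) = 1)
o(C) = 1/(-226 + C) (o(C) = 1/(C - 226) = 1/(-226 + C))
1/(o(t(19)) + 803627) = 1/(1/(-226 + 1) + 803627) = 1/(1/(-225) + 803627) = 1/(-1/225 + 803627) = 1/(180816074/225) = 225/180816074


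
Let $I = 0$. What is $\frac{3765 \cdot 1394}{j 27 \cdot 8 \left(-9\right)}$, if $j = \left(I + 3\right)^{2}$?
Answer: $- \frac{874735}{2916} \approx -299.98$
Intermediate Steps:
$j = 9$ ($j = \left(0 + 3\right)^{2} = 3^{2} = 9$)
$\frac{3765 \cdot 1394}{j 27 \cdot 8 \left(-9\right)} = \frac{3765 \cdot 1394}{9 \cdot 27 \cdot 8 \left(-9\right)} = \frac{5248410}{243 \left(-72\right)} = \frac{5248410}{-17496} = 5248410 \left(- \frac{1}{17496}\right) = - \frac{874735}{2916}$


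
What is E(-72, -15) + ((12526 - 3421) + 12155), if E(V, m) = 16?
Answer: 21276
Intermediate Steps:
E(-72, -15) + ((12526 - 3421) + 12155) = 16 + ((12526 - 3421) + 12155) = 16 + (9105 + 12155) = 16 + 21260 = 21276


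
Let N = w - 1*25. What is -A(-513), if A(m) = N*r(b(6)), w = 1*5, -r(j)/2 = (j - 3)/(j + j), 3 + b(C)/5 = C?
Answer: -16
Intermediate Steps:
b(C) = -15 + 5*C
r(j) = -(-3 + j)/j (r(j) = -2*(j - 3)/(j + j) = -2*(-3 + j)/(2*j) = -2*(-3 + j)*1/(2*j) = -(-3 + j)/j)
w = 5
N = -20 (N = 5 - 1*25 = 5 - 25 = -20)
A(m) = 16 (A(m) = -20*(3 - (-15 + 5*6))/(-15 + 5*6) = -20*(3 - (-15 + 30))/(-15 + 30) = -20*(3 - 1*15)/15 = -4*(3 - 15)/3 = -4*(-12)/3 = -20*(-⅘) = 16)
-A(-513) = -1*16 = -16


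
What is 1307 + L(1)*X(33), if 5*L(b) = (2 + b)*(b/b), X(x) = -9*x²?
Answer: -22868/5 ≈ -4573.6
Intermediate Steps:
L(b) = ⅖ + b/5 (L(b) = ((2 + b)*(b/b))/5 = ((2 + b)*1)/5 = (2 + b)/5 = ⅖ + b/5)
1307 + L(1)*X(33) = 1307 + (⅖ + (⅕)*1)*(-9*33²) = 1307 + (⅖ + ⅕)*(-9*1089) = 1307 + (⅗)*(-9801) = 1307 - 29403/5 = -22868/5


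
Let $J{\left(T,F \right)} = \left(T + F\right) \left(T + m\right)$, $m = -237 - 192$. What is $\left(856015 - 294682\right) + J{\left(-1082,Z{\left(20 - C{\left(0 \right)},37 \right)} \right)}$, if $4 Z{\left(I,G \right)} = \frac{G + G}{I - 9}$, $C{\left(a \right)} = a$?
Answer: $\frac{48261263}{22} \approx 2.1937 \cdot 10^{6}$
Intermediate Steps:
$m = -429$
$Z{\left(I,G \right)} = \frac{G}{2 \left(-9 + I\right)}$ ($Z{\left(I,G \right)} = \frac{\left(G + G\right) \frac{1}{I - 9}}{4} = \frac{2 G \frac{1}{-9 + I}}{4} = \frac{G}{2 \left(-9 + I\right)}$)
$J{\left(T,F \right)} = \left(-429 + T\right) \left(F + T\right)$ ($J{\left(T,F \right)} = \left(T + F\right) \left(T - 429\right) = \left(F + T\right) \left(-429 + T\right) = \left(-429 + T\right) \left(F + T\right)$)
$\left(856015 - 294682\right) + J{\left(-1082,Z{\left(20 - C{\left(0 \right)},37 \right)} \right)} = \left(856015 - 294682\right) + \left(\left(-1082\right)^{2} - 429 \cdot \frac{1}{2} \cdot 37 \frac{1}{-9 + \left(20 - 0\right)} - -464178 + \frac{1}{2} \cdot 37 \frac{1}{-9 + \left(20 - 0\right)} \left(-1082\right)\right) = 561333 + \left(1170724 - 429 \cdot \frac{1}{2} \cdot 37 \frac{1}{-9 + \left(20 + 0\right)} + 464178 + \frac{1}{2} \cdot 37 \frac{1}{-9 + \left(20 + 0\right)} \left(-1082\right)\right) = 561333 + \left(1170724 - 429 \cdot \frac{1}{2} \cdot 37 \frac{1}{-9 + 20} + 464178 + \frac{1}{2} \cdot 37 \frac{1}{-9 + 20} \left(-1082\right)\right) = 561333 + \left(1170724 - 429 \cdot \frac{1}{2} \cdot 37 \cdot \frac{1}{11} + 464178 + \frac{1}{2} \cdot 37 \cdot \frac{1}{11} \left(-1082\right)\right) = 561333 + \left(1170724 - \frac{1443}{2} + 464178 + \frac{37}{22} \left(-1082\right)\right) = 561333 + \left(1170724 - \frac{1443}{2} + 464178 - \frac{20017}{11}\right) = 561333 + \frac{35911937}{22} = \frac{48261263}{22}$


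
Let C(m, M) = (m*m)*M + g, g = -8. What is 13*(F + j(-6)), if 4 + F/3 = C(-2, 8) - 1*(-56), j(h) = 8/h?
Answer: 8840/3 ≈ 2946.7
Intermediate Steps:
C(m, M) = -8 + M*m² (C(m, M) = (m*m)*M - 8 = m²*M - 8 = M*m² - 8 = -8 + M*m²)
F = 228 (F = -12 + 3*((-8 + 8*(-2)²) - 1*(-56)) = -12 + 3*((-8 + 8*4) + 56) = -12 + 3*((-8 + 32) + 56) = -12 + 3*(24 + 56) = -12 + 3*80 = -12 + 240 = 228)
13*(F + j(-6)) = 13*(228 + 8/(-6)) = 13*(228 + 8*(-⅙)) = 13*(228 - 4/3) = 13*(680/3) = 8840/3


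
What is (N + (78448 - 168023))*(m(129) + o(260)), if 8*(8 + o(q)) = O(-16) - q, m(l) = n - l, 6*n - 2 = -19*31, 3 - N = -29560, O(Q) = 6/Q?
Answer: 256736337/16 ≈ 1.6046e+7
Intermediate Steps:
N = 29563 (N = 3 - 1*(-29560) = 3 + 29560 = 29563)
n = -587/6 (n = ⅓ + (-19*31)/6 = ⅓ + (⅙)*(-589) = ⅓ - 589/6 = -587/6 ≈ -97.833)
m(l) = -587/6 - l
o(q) = -515/64 - q/8 (o(q) = -8 + (6/(-16) - q)/8 = -8 + (6*(-1/16) - q)/8 = -8 + (-3/8 - q)/8 = -8 + (-3/64 - q/8) = -515/64 - q/8)
(N + (78448 - 168023))*(m(129) + o(260)) = (29563 + (78448 - 168023))*((-587/6 - 1*129) + (-515/64 - ⅛*260)) = (29563 - 89575)*((-587/6 - 129) + (-515/64 - 65/2)) = -60012*(-1361/6 - 2595/64) = -60012*(-51337/192) = 256736337/16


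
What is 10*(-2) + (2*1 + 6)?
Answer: -12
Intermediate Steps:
10*(-2) + (2*1 + 6) = -20 + (2 + 6) = -20 + 8 = -12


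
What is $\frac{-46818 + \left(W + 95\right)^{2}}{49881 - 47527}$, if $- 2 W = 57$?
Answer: $- \frac{169583}{9416} \approx -18.01$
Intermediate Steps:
$W = - \frac{57}{2}$ ($W = \left(- \frac{1}{2}\right) 57 = - \frac{57}{2} \approx -28.5$)
$\frac{-46818 + \left(W + 95\right)^{2}}{49881 - 47527} = \frac{-46818 + \left(- \frac{57}{2} + 95\right)^{2}}{49881 - 47527} = \frac{-46818 + \left(\frac{133}{2}\right)^{2}}{2354} = \left(-46818 + \frac{17689}{4}\right) \frac{1}{2354} = \left(- \frac{169583}{4}\right) \frac{1}{2354} = - \frac{169583}{9416}$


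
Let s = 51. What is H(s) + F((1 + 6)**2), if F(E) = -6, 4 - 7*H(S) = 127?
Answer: -165/7 ≈ -23.571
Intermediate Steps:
H(S) = -123/7 (H(S) = 4/7 - 1/7*127 = 4/7 - 127/7 = -123/7)
H(s) + F((1 + 6)**2) = -123/7 - 6 = -165/7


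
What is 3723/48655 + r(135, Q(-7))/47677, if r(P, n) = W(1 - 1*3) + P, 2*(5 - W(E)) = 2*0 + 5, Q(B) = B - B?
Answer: 368383067/4639448870 ≈ 0.079402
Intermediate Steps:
Q(B) = 0
W(E) = 5/2 (W(E) = 5 - (2*0 + 5)/2 = 5 - (0 + 5)/2 = 5 - 1/2*5 = 5 - 5/2 = 5/2)
r(P, n) = 5/2 + P
3723/48655 + r(135, Q(-7))/47677 = 3723/48655 + (5/2 + 135)/47677 = 3723*(1/48655) + (275/2)*(1/47677) = 3723/48655 + 275/95354 = 368383067/4639448870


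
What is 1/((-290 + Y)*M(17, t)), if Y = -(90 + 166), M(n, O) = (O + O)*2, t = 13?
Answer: -1/28392 ≈ -3.5221e-5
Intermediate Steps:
M(n, O) = 4*O (M(n, O) = (2*O)*2 = 4*O)
Y = -256 (Y = -1*256 = -256)
1/((-290 + Y)*M(17, t)) = 1/((-290 - 256)*(4*13)) = 1/(-546*52) = 1/(-28392) = -1/28392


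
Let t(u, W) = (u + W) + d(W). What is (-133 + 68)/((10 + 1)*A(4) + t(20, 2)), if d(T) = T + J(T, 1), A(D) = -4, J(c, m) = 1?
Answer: 65/19 ≈ 3.4211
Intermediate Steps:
d(T) = 1 + T (d(T) = T + 1 = 1 + T)
t(u, W) = 1 + u + 2*W (t(u, W) = (u + W) + (1 + W) = (W + u) + (1 + W) = 1 + u + 2*W)
(-133 + 68)/((10 + 1)*A(4) + t(20, 2)) = (-133 + 68)/((10 + 1)*(-4) + (1 + 20 + 2*2)) = -65/(11*(-4) + (1 + 20 + 4)) = -65/(-44 + 25) = -65/(-19) = -65*(-1/19) = 65/19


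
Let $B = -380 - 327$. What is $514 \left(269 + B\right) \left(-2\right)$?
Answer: $450264$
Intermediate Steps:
$B = -707$
$514 \left(269 + B\right) \left(-2\right) = 514 \left(269 - 707\right) \left(-2\right) = 514 \left(-438\right) \left(-2\right) = \left(-225132\right) \left(-2\right) = 450264$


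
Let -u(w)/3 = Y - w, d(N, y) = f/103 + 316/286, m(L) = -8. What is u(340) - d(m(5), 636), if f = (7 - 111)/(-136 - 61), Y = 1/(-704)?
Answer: 189211953589/185703232 ≈ 1018.9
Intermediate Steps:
Y = -1/704 ≈ -0.0014205
f = 104/197 (f = -104/(-197) = -104*(-1/197) = 104/197 ≈ 0.52792)
d(N, y) = 3220850/2901613 (d(N, y) = (104/197)/103 + 316/286 = (104/197)*(1/103) + 316*(1/286) = 104/20291 + 158/143 = 3220850/2901613)
u(w) = 3/704 + 3*w (u(w) = -3*(-1/704 - w) = 3/704 + 3*w)
u(340) - d(m(5), 636) = (3/704 + 3*340) - 1*3220850/2901613 = (3/704 + 1020) - 3220850/2901613 = 718083/704 - 3220850/2901613 = 189211953589/185703232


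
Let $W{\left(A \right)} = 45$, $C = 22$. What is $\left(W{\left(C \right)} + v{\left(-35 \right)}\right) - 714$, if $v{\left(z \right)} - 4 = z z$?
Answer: $560$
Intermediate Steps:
$v{\left(z \right)} = 4 + z^{2}$ ($v{\left(z \right)} = 4 + z z = 4 + z^{2}$)
$\left(W{\left(C \right)} + v{\left(-35 \right)}\right) - 714 = \left(45 + \left(4 + \left(-35\right)^{2}\right)\right) - 714 = \left(45 + \left(4 + 1225\right)\right) - 714 = \left(45 + 1229\right) - 714 = 1274 - 714 = 560$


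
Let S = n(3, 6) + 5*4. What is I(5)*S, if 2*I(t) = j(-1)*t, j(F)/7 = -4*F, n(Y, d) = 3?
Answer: 1610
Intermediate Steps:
j(F) = -28*F (j(F) = 7*(-4*F) = -28*F)
I(t) = 14*t (I(t) = ((-28*(-1))*t)/2 = (28*t)/2 = 14*t)
S = 23 (S = 3 + 5*4 = 3 + 20 = 23)
I(5)*S = (14*5)*23 = 70*23 = 1610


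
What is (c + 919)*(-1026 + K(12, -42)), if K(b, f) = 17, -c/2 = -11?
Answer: -949469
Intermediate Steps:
c = 22 (c = -2*(-11) = 22)
(c + 919)*(-1026 + K(12, -42)) = (22 + 919)*(-1026 + 17) = 941*(-1009) = -949469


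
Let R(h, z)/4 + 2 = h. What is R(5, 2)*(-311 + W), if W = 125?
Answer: -2232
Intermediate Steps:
R(h, z) = -8 + 4*h
R(5, 2)*(-311 + W) = (-8 + 4*5)*(-311 + 125) = (-8 + 20)*(-186) = 12*(-186) = -2232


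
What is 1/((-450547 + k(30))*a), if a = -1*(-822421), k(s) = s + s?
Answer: -1/370489969027 ≈ -2.6991e-12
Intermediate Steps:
k(s) = 2*s
a = 822421
1/((-450547 + k(30))*a) = 1/((-450547 + 2*30)*822421) = (1/822421)/(-450547 + 60) = (1/822421)/(-450487) = -1/450487*1/822421 = -1/370489969027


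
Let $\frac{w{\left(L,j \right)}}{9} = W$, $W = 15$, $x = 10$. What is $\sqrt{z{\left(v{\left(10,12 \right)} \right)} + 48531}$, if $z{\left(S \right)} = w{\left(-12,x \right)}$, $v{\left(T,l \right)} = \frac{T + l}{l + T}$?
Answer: $\sqrt{48666} \approx 220.6$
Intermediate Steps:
$v{\left(T,l \right)} = 1$ ($v{\left(T,l \right)} = \frac{T + l}{T + l} = 1$)
$w{\left(L,j \right)} = 135$ ($w{\left(L,j \right)} = 9 \cdot 15 = 135$)
$z{\left(S \right)} = 135$
$\sqrt{z{\left(v{\left(10,12 \right)} \right)} + 48531} = \sqrt{135 + 48531} = \sqrt{48666}$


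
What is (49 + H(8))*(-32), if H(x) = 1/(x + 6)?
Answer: -10992/7 ≈ -1570.3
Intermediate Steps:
H(x) = 1/(6 + x)
(49 + H(8))*(-32) = (49 + 1/(6 + 8))*(-32) = (49 + 1/14)*(-32) = (687/14)*(-32) = -10992/7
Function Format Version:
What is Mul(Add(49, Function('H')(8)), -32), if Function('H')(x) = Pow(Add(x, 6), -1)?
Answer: Rational(-10992, 7) ≈ -1570.3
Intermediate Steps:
Function('H')(x) = Pow(Add(6, x), -1)
Mul(Add(49, Function('H')(8)), -32) = Mul(Add(49, Pow(Add(6, 8), -1)), -32) = Mul(Add(49, Pow(14, -1)), -32) = Mul(Add(49, Rational(1, 14)), -32) = Mul(Rational(687, 14), -32) = Rational(-10992, 7)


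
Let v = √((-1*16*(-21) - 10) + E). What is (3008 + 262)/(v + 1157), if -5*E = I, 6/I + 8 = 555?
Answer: 10347571650/3660313411 - 45780*√12441515/3660313411 ≈ 2.7828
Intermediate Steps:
I = 6/547 (I = 6/(-8 + 555) = 6/547 ≈ 0.010969)
E = -6/2735 (E = -⅕*6/547 = -6/2735 ≈ -0.0021938)
v = 14*√12441515/2735 (v = √((-1*16*(-21) - 10) - 6/2735) = √((-16*(-21) - 10) - 6/2735) = √((336 - 10) - 6/2735) = √(326 - 6/2735) = √(891604/2735) = 14*√12441515/2735 ≈ 18.055)
(3008 + 262)/(v + 1157) = (3008 + 262)/(14*√12441515/2735 + 1157) = 3270/(1157 + 14*√12441515/2735)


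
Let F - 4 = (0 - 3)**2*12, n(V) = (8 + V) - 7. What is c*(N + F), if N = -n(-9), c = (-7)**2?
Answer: 5880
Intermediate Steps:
n(V) = 1 + V
c = 49
N = 8 (N = -(1 - 9) = -1*(-8) = 8)
F = 112 (F = 4 + (0 - 3)**2*12 = 4 + (-3)**2*12 = 4 + 9*12 = 4 + 108 = 112)
c*(N + F) = 49*(8 + 112) = 49*120 = 5880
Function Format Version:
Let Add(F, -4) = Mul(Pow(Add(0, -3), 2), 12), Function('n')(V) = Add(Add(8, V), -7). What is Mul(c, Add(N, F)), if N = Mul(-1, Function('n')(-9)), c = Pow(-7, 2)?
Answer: 5880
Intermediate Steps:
Function('n')(V) = Add(1, V)
c = 49
N = 8 (N = Mul(-1, Add(1, -9)) = Mul(-1, -8) = 8)
F = 112 (F = Add(4, Mul(Pow(Add(0, -3), 2), 12)) = Add(4, Mul(Pow(-3, 2), 12)) = Add(4, Mul(9, 12)) = Add(4, 108) = 112)
Mul(c, Add(N, F)) = Mul(49, Add(8, 112)) = Mul(49, 120) = 5880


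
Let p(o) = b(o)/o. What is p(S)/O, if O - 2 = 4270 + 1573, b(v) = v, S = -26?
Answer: 1/5845 ≈ 0.00017109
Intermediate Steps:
O = 5845 (O = 2 + (4270 + 1573) = 2 + 5843 = 5845)
p(o) = 1 (p(o) = o/o = 1)
p(S)/O = 1/5845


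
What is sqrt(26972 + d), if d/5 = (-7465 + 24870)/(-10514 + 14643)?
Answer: sqrt(460195271277)/4129 ≈ 164.30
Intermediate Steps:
d = 87025/4129 (d = 5*((-7465 + 24870)/(-10514 + 14643)) = 5*(17405/4129) = 87025/4129 ≈ 21.077)
sqrt(26972 + d) = sqrt(26972 + 87025/4129) = sqrt(111454413/4129) = sqrt(460195271277)/4129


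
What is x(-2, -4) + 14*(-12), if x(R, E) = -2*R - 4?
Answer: -168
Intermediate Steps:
x(R, E) = -4 - 2*R
x(-2, -4) + 14*(-12) = (-4 - 2*(-2)) + 14*(-12) = (-4 + 4) - 168 = 0 - 168 = -168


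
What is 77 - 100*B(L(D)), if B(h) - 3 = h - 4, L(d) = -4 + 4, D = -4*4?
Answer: 177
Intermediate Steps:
D = -16
L(d) = 0
B(h) = -1 + h (B(h) = 3 + (h - 4) = 3 + (-4 + h) = -1 + h)
77 - 100*B(L(D)) = 77 - 100*(-1 + 0) = 77 - 100*(-1) = 77 + 100 = 177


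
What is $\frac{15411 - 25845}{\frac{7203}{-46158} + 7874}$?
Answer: $- \frac{1092092}{824129} \approx -1.3251$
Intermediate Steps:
$\frac{15411 - 25845}{\frac{7203}{-46158} + 7874} = - \frac{10434}{7203 \left(- \frac{1}{46158}\right) + 7874} = - \frac{10434}{- \frac{49}{314} + 7874} = - \frac{10434}{\frac{2472387}{314}} = \left(-10434\right) \frac{314}{2472387} = - \frac{1092092}{824129}$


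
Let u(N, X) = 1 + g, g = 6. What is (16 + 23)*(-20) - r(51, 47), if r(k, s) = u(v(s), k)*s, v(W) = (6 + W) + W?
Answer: -1109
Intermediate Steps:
v(W) = 6 + 2*W
u(N, X) = 7 (u(N, X) = 1 + 6 = 7)
r(k, s) = 7*s
(16 + 23)*(-20) - r(51, 47) = (16 + 23)*(-20) - 7*47 = 39*(-20) - 1*329 = -780 - 329 = -1109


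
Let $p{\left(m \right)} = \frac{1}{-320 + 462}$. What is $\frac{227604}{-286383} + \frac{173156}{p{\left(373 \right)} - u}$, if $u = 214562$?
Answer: $- \frac{4658740856076}{2908486942183} \approx -1.6018$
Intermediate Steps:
$p{\left(m \right)} = \frac{1}{142}$
$\frac{227604}{-286383} + \frac{173156}{p{\left(373 \right)} - u} = \frac{227604}{-286383} + \frac{173156}{\frac{1}{142} - 214562} = 227604 \left(- \frac{1}{286383}\right) + \frac{173156}{\frac{1}{142} - 214562} = - \frac{75868}{95461} + \frac{173156}{- \frac{30467803}{142}} = - \frac{75868}{95461} + 173156 \left(- \frac{142}{30467803}\right) = - \frac{75868}{95461} - \frac{24588152}{30467803} = - \frac{4658740856076}{2908486942183}$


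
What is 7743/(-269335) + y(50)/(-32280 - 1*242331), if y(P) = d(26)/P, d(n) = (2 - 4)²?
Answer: -10631672599/369811768425 ≈ -0.028749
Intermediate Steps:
d(n) = 4 (d(n) = (-2)² = 4)
y(P) = 4/P
7743/(-269335) + y(50)/(-32280 - 1*242331) = 7743/(-269335) + (4/50)/(-32280 - 1*242331) = 7743*(-1/269335) + (4*(1/50))/(-32280 - 242331) = -7743/269335 + (2/25)/(-274611) = -7743/269335 + (2/25)*(-1/274611) = -7743/269335 - 2/6865275 = -10631672599/369811768425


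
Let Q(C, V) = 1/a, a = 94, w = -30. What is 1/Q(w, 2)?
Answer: 94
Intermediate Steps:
Q(C, V) = 1/94
1/Q(w, 2) = 1/(1/94) = 94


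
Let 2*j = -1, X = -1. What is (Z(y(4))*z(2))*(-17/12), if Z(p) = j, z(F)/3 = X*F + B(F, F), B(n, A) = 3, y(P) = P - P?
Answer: 17/8 ≈ 2.1250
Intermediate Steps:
y(P) = 0
j = -1/2 (j = (1/2)*(-1) = -1/2 ≈ -0.50000)
z(F) = 9 - 3*F (z(F) = 3*(-F + 3) = 3*(3 - F) = 9 - 3*F)
Z(p) = -1/2
(Z(y(4))*z(2))*(-17/12) = (-(9 - 3*2)/2)*(-17/12) = (-(9 - 6)/2)*(-17*1/12) = -1/2*3*(-17/12) = -3/2*(-17/12) = 17/8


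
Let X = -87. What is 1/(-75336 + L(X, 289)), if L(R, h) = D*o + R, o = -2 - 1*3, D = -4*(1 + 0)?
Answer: -1/75403 ≈ -1.3262e-5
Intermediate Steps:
D = -4 (D = -4*1 = -4)
o = -5 (o = -2 - 3 = -5)
L(R, h) = 20 + R (L(R, h) = -4*(-5) + R = 20 + R)
1/(-75336 + L(X, 289)) = 1/(-75336 + (20 - 87)) = 1/(-75336 - 67) = 1/(-75403) = -1/75403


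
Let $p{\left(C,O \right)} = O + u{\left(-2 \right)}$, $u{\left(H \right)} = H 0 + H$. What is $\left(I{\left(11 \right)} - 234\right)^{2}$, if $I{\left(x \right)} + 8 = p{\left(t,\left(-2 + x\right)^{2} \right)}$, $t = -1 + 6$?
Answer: $26569$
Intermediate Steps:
$u{\left(H \right)} = H$ ($u{\left(H \right)} = 0 + H = H$)
$t = 5$
$p{\left(C,O \right)} = -2 + O$ ($p{\left(C,O \right)} = O - 2 = -2 + O$)
$I{\left(x \right)} = -10 + \left(-2 + x\right)^{2}$ ($I{\left(x \right)} = -8 + \left(-2 + \left(-2 + x\right)^{2}\right) = -10 + \left(-2 + x\right)^{2}$)
$\left(I{\left(11 \right)} - 234\right)^{2} = \left(\left(-10 + \left(-2 + 11\right)^{2}\right) - 234\right)^{2} = \left(\left(-10 + 9^{2}\right) - 234\right)^{2} = \left(\left(-10 + 81\right) - 234\right)^{2} = \left(71 - 234\right)^{2} = \left(-163\right)^{2} = 26569$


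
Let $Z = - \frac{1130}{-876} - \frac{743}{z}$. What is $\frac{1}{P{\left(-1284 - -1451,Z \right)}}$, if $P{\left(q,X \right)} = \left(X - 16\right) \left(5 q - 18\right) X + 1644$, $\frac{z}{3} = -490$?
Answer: $- \frac{2878859025}{55250675771012} \approx -5.2105 \cdot 10^{-5}$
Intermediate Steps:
$z = -1470$ ($z = 3 \left(-490\right) = -1470$)
$Z = \frac{96332}{53655}$ ($Z = - \frac{1130}{-876} - \frac{743}{-1470} = \left(-1130\right) \left(- \frac{1}{876}\right) - - \frac{743}{1470} = \frac{565}{438} + \frac{743}{1470} = \frac{96332}{53655} \approx 1.7954$)
$P{\left(q,X \right)} = 1644 + X \left(-18 + 5 q\right) \left(-16 + X\right)$ ($P{\left(q,X \right)} = \left(-16 + X\right) \left(-18 + 5 q\right) X + 1644 = \left(-18 + 5 q\right) \left(-16 + X\right) X + 1644 = X \left(-18 + 5 q\right) \left(-16 + X\right) + 1644 = 1644 + X \left(-18 + 5 q\right) \left(-16 + X\right)$)
$\frac{1}{P{\left(-1284 - -1451,Z \right)}} = \frac{1}{1644 - 18 \left(\frac{96332}{53655}\right)^{2} + 288 \cdot \frac{96332}{53655} - \frac{1541312 \left(-1284 - -1451\right)}{10731} + 5 \left(-1284 - -1451\right) \left(\frac{96332}{53655}\right)^{2}} = \frac{1}{1644 - \frac{18559708448}{319873225} + \frac{9247872}{17885} - \frac{1541312 \left(-1284 + 1451\right)}{10731} + 5 \left(-1284 + 1451\right) \frac{9279854224}{2878859025}} = \frac{1}{1644 - \frac{18559708448}{319873225} + \frac{9247872}{17885} - \frac{1541312}{10731} \cdot 167 + 5 \cdot 167 \cdot \frac{9279854224}{2878859025}} = \frac{1}{1644 - \frac{18559708448}{319873225} + \frac{9247872}{17885} - \frac{257399104}{10731} + \frac{1549735655408}{575771805}} = \frac{1}{- \frac{55250675771012}{2878859025}} = - \frac{2878859025}{55250675771012}$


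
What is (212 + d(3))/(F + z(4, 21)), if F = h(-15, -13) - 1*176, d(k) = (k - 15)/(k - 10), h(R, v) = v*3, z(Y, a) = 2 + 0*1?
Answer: -1496/1491 ≈ -1.0034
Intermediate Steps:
z(Y, a) = 2 (z(Y, a) = 2 + 0 = 2)
h(R, v) = 3*v
d(k) = (-15 + k)/(-10 + k)
F = -215 (F = 3*(-13) - 1*176 = -39 - 176 = -215)
(212 + d(3))/(F + z(4, 21)) = (212 + (-15 + 3)/(-10 + 3))/(-215 + 2) = (212 - 12/(-7))/(-213) = (212 - ⅐*(-12))*(-1/213) = (212 + 12/7)*(-1/213) = (1496/7)*(-1/213) = -1496/1491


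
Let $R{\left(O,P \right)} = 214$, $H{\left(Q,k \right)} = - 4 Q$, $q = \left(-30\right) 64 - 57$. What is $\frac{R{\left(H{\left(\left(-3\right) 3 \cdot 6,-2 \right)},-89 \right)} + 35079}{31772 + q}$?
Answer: $\frac{35293}{29795} \approx 1.1845$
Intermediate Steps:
$q = -1977$ ($q = -1920 - 57 = -1977$)
$\frac{R{\left(H{\left(\left(-3\right) 3 \cdot 6,-2 \right)},-89 \right)} + 35079}{31772 + q} = \frac{214 + 35079}{31772 - 1977} = \frac{35293}{29795}$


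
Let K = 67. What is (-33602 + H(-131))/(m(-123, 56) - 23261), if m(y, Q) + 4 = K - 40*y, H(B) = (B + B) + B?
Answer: 2615/1406 ≈ 1.8599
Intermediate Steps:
H(B) = 3*B (H(B) = 2*B + B = 3*B)
m(y, Q) = 63 - 40*y (m(y, Q) = -4 + (67 - 40*y) = 63 - 40*y)
(-33602 + H(-131))/(m(-123, 56) - 23261) = (-33602 + 3*(-131))/((63 - 40*(-123)) - 23261) = (-33602 - 393)/((63 + 4920) - 23261) = -33995/(4983 - 23261) = -33995/(-18278) = -33995*(-1/18278) = 2615/1406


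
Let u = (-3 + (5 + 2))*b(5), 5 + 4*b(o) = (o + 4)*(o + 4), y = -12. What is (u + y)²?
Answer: 4096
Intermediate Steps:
b(o) = -5/4 + (4 + o)²/4 (b(o) = -5/4 + ((o + 4)*(o + 4))/4 = -5/4 + ((4 + o)*(4 + o))/4 = -5/4 + (4 + o)²/4)
u = 76 (u = (-3 + (5 + 2))*(-5/4 + (4 + 5)²/4) = (-3 + 7)*(-5/4 + (¼)*9²) = 4*(-5/4 + (¼)*81) = 4*(-5/4 + 81/4) = 4*19 = 76)
(u + y)² = (76 - 12)² = 64² = 4096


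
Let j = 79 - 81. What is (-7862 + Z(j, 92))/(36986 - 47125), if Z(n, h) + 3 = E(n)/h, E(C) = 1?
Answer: 723579/932788 ≈ 0.77572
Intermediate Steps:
j = -2
Z(n, h) = -3 + 1/h
(-7862 + Z(j, 92))/(36986 - 47125) = (-7862 + (-3 + 1/92))/(36986 - 47125) = (-7862 + (-3 + 1/92))/(-10139) = (-7862 - 275/92)*(-1/10139) = -723579/92*(-1/10139) = 723579/932788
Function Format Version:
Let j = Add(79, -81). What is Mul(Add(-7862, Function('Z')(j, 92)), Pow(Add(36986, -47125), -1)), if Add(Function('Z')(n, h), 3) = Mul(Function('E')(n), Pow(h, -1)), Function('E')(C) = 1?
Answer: Rational(723579, 932788) ≈ 0.77572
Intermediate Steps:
j = -2
Function('Z')(n, h) = Add(-3, Pow(h, -1)) (Function('Z')(n, h) = Add(-3, Mul(1, Pow(h, -1))) = Add(-3, Pow(h, -1)))
Mul(Add(-7862, Function('Z')(j, 92)), Pow(Add(36986, -47125), -1)) = Mul(Add(-7862, Add(-3, Pow(92, -1))), Pow(Add(36986, -47125), -1)) = Mul(Add(-7862, Add(-3, Rational(1, 92))), Pow(-10139, -1)) = Mul(Add(-7862, Rational(-275, 92)), Rational(-1, 10139)) = Mul(Rational(-723579, 92), Rational(-1, 10139)) = Rational(723579, 932788)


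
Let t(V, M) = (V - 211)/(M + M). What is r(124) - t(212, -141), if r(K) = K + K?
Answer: 69937/282 ≈ 248.00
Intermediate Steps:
t(V, M) = (-211 + V)/(2*M) (t(V, M) = (-211 + V)/((2*M)) = (-211 + V)*(1/(2*M)) = (-211 + V)/(2*M))
r(K) = 2*K
r(124) - t(212, -141) = 2*124 - (-211 + 212)/(2*(-141)) = 248 - (-1)/(2*141) = 248 - 1*(-1/282) = 248 + 1/282 = 69937/282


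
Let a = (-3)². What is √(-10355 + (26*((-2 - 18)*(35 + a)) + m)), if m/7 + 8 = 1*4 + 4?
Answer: 17*I*√115 ≈ 182.3*I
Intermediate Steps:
a = 9
m = 0 (m = -56 + 7*(1*4 + 4) = -56 + 7*(4 + 4) = -56 + 7*8 = -56 + 56 = 0)
√(-10355 + (26*((-2 - 18)*(35 + a)) + m)) = √(-10355 + (26*((-2 - 18)*(35 + 9)) + 0)) = √(-10355 + (26*(-20*44) + 0)) = √(-10355 + (26*(-880) + 0)) = √(-10355 + (-22880 + 0)) = √(-10355 - 22880) = √(-33235) = 17*I*√115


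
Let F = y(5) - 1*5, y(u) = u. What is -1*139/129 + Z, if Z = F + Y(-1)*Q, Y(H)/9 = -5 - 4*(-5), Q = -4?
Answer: -69799/129 ≈ -541.08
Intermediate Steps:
Y(H) = 135 (Y(H) = 9*(-5 - 4*(-5)) = 9*(-5 + 20) = 9*15 = 135)
F = 0 (F = 5 - 1*5 = 5 - 5 = 0)
Z = -540 (Z = 0 + 135*(-4) = 0 - 540 = -540)
-1*139/129 + Z = -1*139/129 - 540 = -139*1/129 - 540 = -139/129 - 540 = -69799/129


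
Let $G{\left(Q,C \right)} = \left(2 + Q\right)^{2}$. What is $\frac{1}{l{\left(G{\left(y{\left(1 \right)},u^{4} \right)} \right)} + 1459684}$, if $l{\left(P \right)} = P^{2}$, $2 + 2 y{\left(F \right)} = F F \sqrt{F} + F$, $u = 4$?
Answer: $\frac{1}{1459700} \approx 6.8507 \cdot 10^{-7}$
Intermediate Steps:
$y{\left(F \right)} = -1 + \frac{F}{2} + \frac{F^{\frac{5}{2}}}{2}$ ($y{\left(F \right)} = -1 + \frac{F F \sqrt{F} + F}{2} = -1 + \frac{F F^{\frac{3}{2}} + F}{2} = -1 + \frac{F^{\frac{5}{2}} + F}{2} = -1 + \frac{F + F^{\frac{5}{2}}}{2} = -1 + \left(\frac{F}{2} + \frac{F^{\frac{5}{2}}}{2}\right) = -1 + \frac{F}{2} + \frac{F^{\frac{5}{2}}}{2}$)
$\frac{1}{l{\left(G{\left(y{\left(1 \right)},u^{4} \right)} \right)} + 1459684} = \frac{1}{\left(\left(2 + \left(-1 + \frac{1}{2} \cdot 1 + \frac{1^{\frac{5}{2}}}{2}\right)\right)^{2}\right)^{2} + 1459684} = \frac{1}{\left(\left(2 + \left(-1 + \frac{1}{2} + \frac{1}{2} \cdot 1\right)\right)^{2}\right)^{2} + 1459684} = \frac{1}{\left(\left(2 + \left(-1 + \frac{1}{2} + \frac{1}{2}\right)\right)^{2}\right)^{2} + 1459684} = \frac{1}{\left(\left(2 + 0\right)^{2}\right)^{2} + 1459684} = \frac{1}{\left(2^{2}\right)^{2} + 1459684} = \frac{1}{4^{2} + 1459684} = \frac{1}{16 + 1459684} = \frac{1}{1459700}$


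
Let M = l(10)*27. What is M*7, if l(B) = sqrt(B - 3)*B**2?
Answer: 18900*sqrt(7) ≈ 50005.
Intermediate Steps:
l(B) = B**2*sqrt(-3 + B) (l(B) = sqrt(-3 + B)*B**2 = B**2*sqrt(-3 + B))
M = 2700*sqrt(7) (M = (10**2*sqrt(-3 + 10))*27 = (100*sqrt(7))*27 = 2700*sqrt(7) ≈ 7143.5)
M*7 = (2700*sqrt(7))*7 = 18900*sqrt(7)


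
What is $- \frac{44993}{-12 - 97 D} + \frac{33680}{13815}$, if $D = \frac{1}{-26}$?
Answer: $\frac{3233655374}{594045} \approx 5443.5$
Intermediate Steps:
$D = - \frac{1}{26} \approx -0.038462$
$- \frac{44993}{-12 - 97 D} + \frac{33680}{13815} = - \frac{44993}{-12 - - \frac{97}{26}} + \frac{33680}{13815} = - \frac{44993}{-12 + \frac{97}{26}} + 33680 \cdot \frac{1}{13815} = - \frac{44993}{- \frac{215}{26}} + \frac{6736}{2763} = \left(-44993\right) \left(- \frac{26}{215}\right) + \frac{6736}{2763} = \frac{1169818}{215} + \frac{6736}{2763} = \frac{3233655374}{594045}$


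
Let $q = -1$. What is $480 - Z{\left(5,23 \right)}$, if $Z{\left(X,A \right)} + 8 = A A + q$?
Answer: $-40$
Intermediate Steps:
$Z{\left(X,A \right)} = -9 + A^{2}$ ($Z{\left(X,A \right)} = -8 + \left(A A - 1\right) = -8 + \left(A^{2} - 1\right) = -8 + \left(-1 + A^{2}\right) = -9 + A^{2}$)
$480 - Z{\left(5,23 \right)} = 480 - \left(-9 + 23^{2}\right) = 480 - \left(-9 + 529\right) = 480 - 520 = -40$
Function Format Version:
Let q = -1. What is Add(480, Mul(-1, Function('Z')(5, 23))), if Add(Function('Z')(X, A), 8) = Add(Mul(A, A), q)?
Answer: -40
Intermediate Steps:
Function('Z')(X, A) = Add(-9, Pow(A, 2)) (Function('Z')(X, A) = Add(-8, Add(Mul(A, A), -1)) = Add(-8, Add(Pow(A, 2), -1)) = Add(-8, Add(-1, Pow(A, 2))) = Add(-9, Pow(A, 2)))
Add(480, Mul(-1, Function('Z')(5, 23))) = Add(480, Mul(-1, Add(-9, Pow(23, 2)))) = Add(480, Mul(-1, Add(-9, 529))) = Add(480, Mul(-1, 520)) = Add(480, -520) = -40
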